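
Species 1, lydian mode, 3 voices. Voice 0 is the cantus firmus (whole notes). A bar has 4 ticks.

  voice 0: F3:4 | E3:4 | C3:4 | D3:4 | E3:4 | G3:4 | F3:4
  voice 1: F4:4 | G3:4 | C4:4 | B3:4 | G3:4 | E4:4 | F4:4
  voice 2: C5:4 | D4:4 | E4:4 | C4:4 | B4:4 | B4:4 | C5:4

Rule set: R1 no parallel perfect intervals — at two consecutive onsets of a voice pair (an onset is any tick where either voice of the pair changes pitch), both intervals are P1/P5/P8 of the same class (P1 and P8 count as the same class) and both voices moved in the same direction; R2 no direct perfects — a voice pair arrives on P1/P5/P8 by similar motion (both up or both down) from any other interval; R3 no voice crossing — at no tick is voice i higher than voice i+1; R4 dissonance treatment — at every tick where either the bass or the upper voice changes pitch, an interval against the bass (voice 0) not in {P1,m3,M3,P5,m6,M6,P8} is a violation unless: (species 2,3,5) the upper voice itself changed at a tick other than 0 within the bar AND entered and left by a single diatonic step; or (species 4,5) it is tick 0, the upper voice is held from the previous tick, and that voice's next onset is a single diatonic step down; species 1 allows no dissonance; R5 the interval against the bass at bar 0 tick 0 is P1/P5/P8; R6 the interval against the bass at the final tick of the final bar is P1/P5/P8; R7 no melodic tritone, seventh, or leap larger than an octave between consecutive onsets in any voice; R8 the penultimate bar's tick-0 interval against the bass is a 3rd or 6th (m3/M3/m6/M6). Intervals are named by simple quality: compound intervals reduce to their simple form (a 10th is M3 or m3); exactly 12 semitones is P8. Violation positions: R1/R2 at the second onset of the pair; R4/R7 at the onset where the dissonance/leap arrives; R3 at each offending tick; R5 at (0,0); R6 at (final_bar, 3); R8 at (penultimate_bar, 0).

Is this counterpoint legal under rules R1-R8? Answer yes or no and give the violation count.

No (8 violations)

bar 0: v0=F3 v1=F4 v2=C5 (P5)
bar 1: v0=E3 v1=G3 v2=D4 (m7)
bar 2: v0=C3 v1=C4 v2=E4 (M3)
bar 3: v0=D3 v1=B3 v2=C4 (m7)
bar 4: v0=E3 v1=G3 v2=B4 (P5)
bar 5: v0=G3 v1=E4 v2=B4 (M3)
bar 6: v0=F3 v1=F4 v2=C5 (P5)
  R1 @ bar1.0: F4/C5 P5 -> G3/D4 P5 similar
  R4 @ bar1.0: E3/D4 m7 untreated
  R7 @ bar1.0: F4->G3 leap 10st
  R7 @ bar1.0: C5->D4 leap 10st
  R4 @ bar3.0: D3/C4 m7 untreated
  R2 @ bar4.0: D3/C4 m7 -> E3/B4 P5 similar
  R7 @ bar4.0: C4->B4 leap 11st
  R1 @ bar6.0: E4/B4 P5 -> F4/C5 P5 similar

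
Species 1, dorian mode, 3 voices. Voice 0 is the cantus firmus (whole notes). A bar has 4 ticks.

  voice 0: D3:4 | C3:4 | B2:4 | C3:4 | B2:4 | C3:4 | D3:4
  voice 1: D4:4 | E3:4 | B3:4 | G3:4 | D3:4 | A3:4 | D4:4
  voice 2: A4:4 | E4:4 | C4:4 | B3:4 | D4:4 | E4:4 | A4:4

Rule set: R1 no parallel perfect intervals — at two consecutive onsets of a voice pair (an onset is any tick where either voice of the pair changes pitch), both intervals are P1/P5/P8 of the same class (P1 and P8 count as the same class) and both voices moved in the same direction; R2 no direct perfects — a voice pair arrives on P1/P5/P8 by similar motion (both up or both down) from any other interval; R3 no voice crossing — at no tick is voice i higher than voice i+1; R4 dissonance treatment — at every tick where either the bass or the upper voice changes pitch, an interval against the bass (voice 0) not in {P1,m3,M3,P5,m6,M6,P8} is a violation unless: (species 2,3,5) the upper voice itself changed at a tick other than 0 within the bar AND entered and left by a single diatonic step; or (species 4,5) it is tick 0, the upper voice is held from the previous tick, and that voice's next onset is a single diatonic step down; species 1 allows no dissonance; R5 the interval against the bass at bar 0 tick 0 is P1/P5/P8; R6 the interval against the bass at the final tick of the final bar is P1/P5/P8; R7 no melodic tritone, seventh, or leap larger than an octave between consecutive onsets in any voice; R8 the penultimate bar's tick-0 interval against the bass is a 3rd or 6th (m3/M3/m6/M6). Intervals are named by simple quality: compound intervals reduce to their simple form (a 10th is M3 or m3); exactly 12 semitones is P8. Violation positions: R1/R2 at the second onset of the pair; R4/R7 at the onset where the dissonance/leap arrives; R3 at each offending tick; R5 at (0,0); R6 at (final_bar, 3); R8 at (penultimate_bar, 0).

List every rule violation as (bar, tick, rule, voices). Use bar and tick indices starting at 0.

(1, 0, R2, (1, 2))
(1, 0, R7, (1,))
(2, 0, R4, (0, 2))
(3, 0, R4, (0, 2))
(5, 0, R2, (1, 2))
(6, 0, R1, (1, 2))
(6, 0, R2, (0, 1))
(6, 0, R2, (0, 2))

bar 0: v0=D3 v1=D4 v2=A4 downbeat P5
bar 1: v0=C3 v1=E3 v2=E4 downbeat M3
bar 2: v0=B2 v1=B3 v2=C4 downbeat m2
bar 3: v0=C3 v1=G3 v2=B3 downbeat M7
bar 4: v0=B2 v1=D3 v2=D4 downbeat m3
bar 5: v0=C3 v1=A3 v2=E4 downbeat M3
bar 6: v0=D3 v1=D4 v2=A4 downbeat P5
  -> R2 @ bar 1 tick 0 v(1, 2): D4/A4 P5 -> E3/E4 P8 similar
  -> R7 @ bar 1 tick 0 v(1,): D4->E3 leap 10st
  -> R4 @ bar 2 tick 0 v(0, 2): B2/C4 m2 untreated
  -> R4 @ bar 3 tick 0 v(0, 2): C3/B3 M7 untreated
  -> R2 @ bar 5 tick 0 v(1, 2): D3/D4 P8 -> A3/E4 P5 similar
  -> R1 @ bar 6 tick 0 v(1, 2): A3/E4 P5 -> D4/A4 P5 similar
  -> R2 @ bar 6 tick 0 v(0, 1): C3/A3 M6 -> D3/D4 P8 similar
  -> R2 @ bar 6 tick 0 v(0, 2): C3/E4 M3 -> D3/A4 P5 similar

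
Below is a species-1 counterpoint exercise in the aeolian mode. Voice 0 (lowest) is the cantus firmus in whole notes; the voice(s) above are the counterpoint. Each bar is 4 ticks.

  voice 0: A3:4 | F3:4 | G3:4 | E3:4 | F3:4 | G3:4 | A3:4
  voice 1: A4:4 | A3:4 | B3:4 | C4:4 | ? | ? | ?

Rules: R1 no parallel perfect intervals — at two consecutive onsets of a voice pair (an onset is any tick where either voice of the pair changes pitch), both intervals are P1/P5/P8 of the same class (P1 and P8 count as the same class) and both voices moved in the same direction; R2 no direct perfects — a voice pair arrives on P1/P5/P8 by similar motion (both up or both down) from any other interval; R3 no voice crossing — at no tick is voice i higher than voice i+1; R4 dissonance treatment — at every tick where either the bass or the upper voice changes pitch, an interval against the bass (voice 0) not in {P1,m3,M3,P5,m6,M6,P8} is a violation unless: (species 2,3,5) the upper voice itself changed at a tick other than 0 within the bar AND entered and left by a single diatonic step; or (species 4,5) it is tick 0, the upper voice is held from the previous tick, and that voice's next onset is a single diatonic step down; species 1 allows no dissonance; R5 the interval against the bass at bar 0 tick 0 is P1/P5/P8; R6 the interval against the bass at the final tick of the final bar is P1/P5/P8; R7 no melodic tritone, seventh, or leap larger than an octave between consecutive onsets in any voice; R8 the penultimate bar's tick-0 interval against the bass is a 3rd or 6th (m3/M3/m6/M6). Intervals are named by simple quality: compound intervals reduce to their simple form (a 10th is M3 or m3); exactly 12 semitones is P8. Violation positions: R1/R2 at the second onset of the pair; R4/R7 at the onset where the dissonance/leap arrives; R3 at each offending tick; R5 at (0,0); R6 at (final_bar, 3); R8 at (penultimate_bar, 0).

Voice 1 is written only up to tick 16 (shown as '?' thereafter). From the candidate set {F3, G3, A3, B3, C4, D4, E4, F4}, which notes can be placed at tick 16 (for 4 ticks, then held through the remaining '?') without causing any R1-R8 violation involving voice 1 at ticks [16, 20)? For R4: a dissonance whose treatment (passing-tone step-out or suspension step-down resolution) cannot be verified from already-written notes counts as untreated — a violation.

F3: legal
G3: violates R4
A3: legal
B3: violates R4
C4: legal
D4: legal
E4: violates R4
F4: violates R2

{A3, C4, D4, F3}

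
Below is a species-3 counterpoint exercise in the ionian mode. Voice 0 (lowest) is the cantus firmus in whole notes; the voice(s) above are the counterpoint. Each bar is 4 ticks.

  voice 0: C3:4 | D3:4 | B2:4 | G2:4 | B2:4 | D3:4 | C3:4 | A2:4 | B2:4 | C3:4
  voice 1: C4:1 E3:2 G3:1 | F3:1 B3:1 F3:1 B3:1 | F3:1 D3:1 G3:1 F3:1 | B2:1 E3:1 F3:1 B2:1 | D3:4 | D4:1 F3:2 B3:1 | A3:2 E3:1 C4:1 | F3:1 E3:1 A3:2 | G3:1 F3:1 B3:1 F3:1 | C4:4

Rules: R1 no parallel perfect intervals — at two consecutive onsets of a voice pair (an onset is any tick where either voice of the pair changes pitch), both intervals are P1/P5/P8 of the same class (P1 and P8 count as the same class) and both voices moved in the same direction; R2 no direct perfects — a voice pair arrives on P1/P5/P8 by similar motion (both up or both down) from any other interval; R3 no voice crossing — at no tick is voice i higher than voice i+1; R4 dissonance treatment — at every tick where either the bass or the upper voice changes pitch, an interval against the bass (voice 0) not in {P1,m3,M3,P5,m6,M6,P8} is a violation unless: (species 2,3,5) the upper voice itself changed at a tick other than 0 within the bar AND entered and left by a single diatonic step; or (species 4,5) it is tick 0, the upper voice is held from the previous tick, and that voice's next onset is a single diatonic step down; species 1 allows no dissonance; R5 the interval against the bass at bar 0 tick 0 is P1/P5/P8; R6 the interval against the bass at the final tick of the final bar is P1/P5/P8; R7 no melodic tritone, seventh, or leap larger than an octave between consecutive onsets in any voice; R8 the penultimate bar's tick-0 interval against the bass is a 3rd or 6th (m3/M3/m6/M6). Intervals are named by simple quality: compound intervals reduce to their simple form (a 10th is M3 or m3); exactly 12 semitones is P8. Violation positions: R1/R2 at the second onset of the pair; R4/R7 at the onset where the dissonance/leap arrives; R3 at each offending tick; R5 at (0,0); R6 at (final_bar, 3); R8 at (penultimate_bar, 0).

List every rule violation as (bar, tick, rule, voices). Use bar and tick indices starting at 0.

(1, 1, R7, (1,))
(1, 2, R7, (1,))
(1, 3, R7, (1,))
(2, 0, R4, (0, 1))
(2, 0, R7, (1,))
(2, 3, R4, (0, 1))
(3, 0, R7, (1,))
(3, 2, R4, (0, 1))
(3, 3, R7, (1,))
(5, 0, R2, (0, 1))
(5, 3, R7, (1,))
(8, 1, R4, (0, 1))
(8, 2, R7, (1,))
(8, 3, R4, (0, 1))
(8, 3, R7, (1,))
(9, 0, R2, (0, 1))

bar 0: v0=C3 v1=C4 downbeat P8
bar 1: v0=D3 v1=F3 downbeat m3
bar 2: v0=B2 v1=F3 downbeat TT
bar 3: v0=G2 v1=B2 downbeat M3
bar 4: v0=B2 v1=D3 downbeat m3
bar 5: v0=D3 v1=D4 downbeat P8
bar 6: v0=C3 v1=A3 downbeat M6
bar 7: v0=A2 v1=F3 downbeat m6
bar 8: v0=B2 v1=G3 downbeat m6
bar 9: v0=C3 v1=C4 downbeat P8
  -> R7 @ bar 1 tick 1 v(1,): F3->B3 leap 6st
  -> R7 @ bar 1 tick 2 v(1,): B3->F3 leap 6st
  -> R7 @ bar 1 tick 3 v(1,): F3->B3 leap 6st
  -> R4 @ bar 2 tick 0 v(0, 1): B2/F3 TT untreated
  -> R7 @ bar 2 tick 0 v(1,): B3->F3 leap 6st
  -> R4 @ bar 2 tick 3 v(0, 1): B2/F3 TT untreated
  -> R7 @ bar 3 tick 0 v(1,): F3->B2 leap 6st
  -> R4 @ bar 3 tick 2 v(0, 1): G2/F3 m7 untreated
  -> R7 @ bar 3 tick 3 v(1,): F3->B2 leap 6st
  -> R2 @ bar 5 tick 0 v(0, 1): B2/D3 m3 -> D3/D4 P8 similar
  -> R7 @ bar 5 tick 3 v(1,): F3->B3 leap 6st
  -> R4 @ bar 8 tick 1 v(0, 1): B2/F3 TT untreated
  -> R7 @ bar 8 tick 2 v(1,): F3->B3 leap 6st
  -> R4 @ bar 8 tick 3 v(0, 1): B2/F3 TT untreated
  -> R7 @ bar 8 tick 3 v(1,): B3->F3 leap 6st
  -> R2 @ bar 9 tick 0 v(0, 1): B2/F3 TT -> C3/C4 P8 similar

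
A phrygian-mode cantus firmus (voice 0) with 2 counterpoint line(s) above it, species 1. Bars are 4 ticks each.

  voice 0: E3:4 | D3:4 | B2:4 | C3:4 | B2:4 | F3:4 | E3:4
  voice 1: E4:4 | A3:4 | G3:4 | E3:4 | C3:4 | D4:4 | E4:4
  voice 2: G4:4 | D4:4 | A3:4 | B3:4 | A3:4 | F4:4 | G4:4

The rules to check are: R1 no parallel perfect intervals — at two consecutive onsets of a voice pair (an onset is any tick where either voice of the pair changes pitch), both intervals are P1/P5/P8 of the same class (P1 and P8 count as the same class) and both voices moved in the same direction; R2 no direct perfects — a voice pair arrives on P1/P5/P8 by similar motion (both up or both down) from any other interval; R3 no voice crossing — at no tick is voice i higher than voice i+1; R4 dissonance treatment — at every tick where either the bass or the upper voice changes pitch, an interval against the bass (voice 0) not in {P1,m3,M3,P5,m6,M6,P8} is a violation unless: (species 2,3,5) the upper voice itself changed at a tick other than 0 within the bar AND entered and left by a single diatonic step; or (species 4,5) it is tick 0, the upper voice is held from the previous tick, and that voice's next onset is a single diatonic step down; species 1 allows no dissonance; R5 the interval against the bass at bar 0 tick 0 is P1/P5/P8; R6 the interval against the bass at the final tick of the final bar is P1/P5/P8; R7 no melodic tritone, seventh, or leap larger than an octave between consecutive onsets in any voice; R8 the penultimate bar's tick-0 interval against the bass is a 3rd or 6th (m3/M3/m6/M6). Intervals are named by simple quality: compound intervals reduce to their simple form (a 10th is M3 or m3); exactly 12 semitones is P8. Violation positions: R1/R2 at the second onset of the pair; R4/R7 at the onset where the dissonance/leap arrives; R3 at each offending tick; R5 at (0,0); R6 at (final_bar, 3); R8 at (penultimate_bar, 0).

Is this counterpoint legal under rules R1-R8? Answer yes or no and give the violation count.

No (12 violations)

bar 0: v0=E3 v1=E4 v2=G4 (m3)
bar 1: v0=D3 v1=A3 v2=D4 (P8)
bar 2: v0=B2 v1=G3 v2=A3 (m7)
bar 3: v0=C3 v1=E3 v2=B3 (M7)
bar 4: v0=B2 v1=C3 v2=A3 (m7)
bar 5: v0=F3 v1=D4 v2=F4 (P8)
bar 6: v0=E3 v1=E4 v2=G4 (m3)
  R5 @ bar0.0: opens on m3
  R2 @ bar1.0: E3/E4 P8 -> D3/A3 P5 similar
  R2 @ bar1.0: E3/G4 m3 -> D3/D4 P8 similar
  R4 @ bar2.0: B2/A3 m7 untreated
  R4 @ bar3.0: C3/B3 M7 untreated
  R4 @ bar4.0: B2/C3 m2 untreated
  R4 @ bar4.0: B2/A3 m7 untreated
  R2 @ bar5.0: B2/A3 m7 -> F3/F4 P8 similar
  R7 @ bar5.0: B2->F3 leap 6st
  R7 @ bar5.0: C3->D4 leap 14st
  R8 @ bar5.0: penult P8 not 3rd/6th
  R6 @ bar6.3: closes on m3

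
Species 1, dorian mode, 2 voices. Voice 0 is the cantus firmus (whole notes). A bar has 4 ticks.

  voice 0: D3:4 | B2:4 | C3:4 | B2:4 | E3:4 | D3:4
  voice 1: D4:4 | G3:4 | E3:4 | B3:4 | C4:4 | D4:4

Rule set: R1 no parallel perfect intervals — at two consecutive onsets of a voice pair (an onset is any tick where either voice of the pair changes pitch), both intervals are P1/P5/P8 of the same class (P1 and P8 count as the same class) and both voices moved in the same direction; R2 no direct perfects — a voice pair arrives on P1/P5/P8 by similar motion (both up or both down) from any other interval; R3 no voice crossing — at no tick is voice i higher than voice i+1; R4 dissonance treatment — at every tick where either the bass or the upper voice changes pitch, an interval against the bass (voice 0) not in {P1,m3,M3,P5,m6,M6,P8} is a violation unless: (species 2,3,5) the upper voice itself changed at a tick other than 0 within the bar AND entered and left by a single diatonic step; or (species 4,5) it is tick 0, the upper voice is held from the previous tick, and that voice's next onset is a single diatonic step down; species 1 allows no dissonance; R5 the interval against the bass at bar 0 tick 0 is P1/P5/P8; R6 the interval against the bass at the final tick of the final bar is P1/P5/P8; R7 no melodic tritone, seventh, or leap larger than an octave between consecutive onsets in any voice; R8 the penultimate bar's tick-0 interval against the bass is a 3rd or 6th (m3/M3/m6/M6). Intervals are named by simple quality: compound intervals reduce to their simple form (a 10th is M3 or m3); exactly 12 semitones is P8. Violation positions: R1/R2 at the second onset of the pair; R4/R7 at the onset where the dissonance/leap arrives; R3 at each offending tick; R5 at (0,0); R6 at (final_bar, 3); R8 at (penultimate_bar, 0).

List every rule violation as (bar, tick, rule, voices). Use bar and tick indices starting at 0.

No violations across 6 bars (D3..D3 vs D4..D4).

bar 0: v0=D3 v1=D4 downbeat P8
bar 1: v0=B2 v1=G3 downbeat m6
bar 2: v0=C3 v1=E3 downbeat M3
bar 3: v0=B2 v1=B3 downbeat P8
bar 4: v0=E3 v1=C4 downbeat m6
bar 5: v0=D3 v1=D4 downbeat P8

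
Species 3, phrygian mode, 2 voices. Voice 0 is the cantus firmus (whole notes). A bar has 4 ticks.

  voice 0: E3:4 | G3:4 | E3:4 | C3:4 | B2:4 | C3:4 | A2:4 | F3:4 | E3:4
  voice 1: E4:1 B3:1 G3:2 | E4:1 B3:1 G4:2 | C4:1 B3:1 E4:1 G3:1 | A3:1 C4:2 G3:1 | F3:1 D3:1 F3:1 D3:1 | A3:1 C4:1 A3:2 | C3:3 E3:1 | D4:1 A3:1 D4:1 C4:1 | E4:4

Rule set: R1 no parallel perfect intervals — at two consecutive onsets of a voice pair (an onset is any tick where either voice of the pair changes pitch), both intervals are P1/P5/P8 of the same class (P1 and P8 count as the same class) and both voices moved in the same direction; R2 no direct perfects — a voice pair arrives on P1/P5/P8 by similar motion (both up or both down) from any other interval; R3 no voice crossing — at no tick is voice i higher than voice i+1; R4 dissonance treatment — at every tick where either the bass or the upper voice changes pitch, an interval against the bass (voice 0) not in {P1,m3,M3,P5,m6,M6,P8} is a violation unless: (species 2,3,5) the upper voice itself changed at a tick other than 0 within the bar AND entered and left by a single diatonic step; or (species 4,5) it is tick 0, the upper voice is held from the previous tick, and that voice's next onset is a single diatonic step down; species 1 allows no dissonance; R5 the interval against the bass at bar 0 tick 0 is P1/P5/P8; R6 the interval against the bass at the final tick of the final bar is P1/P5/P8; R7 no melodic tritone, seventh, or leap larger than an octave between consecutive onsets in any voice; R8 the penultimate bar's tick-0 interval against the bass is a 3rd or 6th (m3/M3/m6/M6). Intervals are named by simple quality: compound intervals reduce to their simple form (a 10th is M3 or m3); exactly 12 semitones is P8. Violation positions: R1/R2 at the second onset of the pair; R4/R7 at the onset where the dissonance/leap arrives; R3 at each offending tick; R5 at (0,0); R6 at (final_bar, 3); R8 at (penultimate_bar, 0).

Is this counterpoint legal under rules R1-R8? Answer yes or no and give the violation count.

bar 0: v0=E3 v1=E4 (P8)
bar 1: v0=G3 v1=E4 (M6)
bar 2: v0=E3 v1=C4 (m6)
bar 3: v0=C3 v1=A3 (M6)
bar 4: v0=B2 v1=F3 (TT)
bar 5: v0=C3 v1=A3 (M6)
bar 6: v0=A2 v1=C3 (m3)
bar 7: v0=F3 v1=D4 (M6)
bar 8: v0=E3 v1=E4 (P8)
  R4 @ bar4.0: B2/F3 TT untreated
  R4 @ bar4.2: B2/F3 TT untreated
  R7 @ bar7.0: E3->D4 leap 10st

No (3 violations)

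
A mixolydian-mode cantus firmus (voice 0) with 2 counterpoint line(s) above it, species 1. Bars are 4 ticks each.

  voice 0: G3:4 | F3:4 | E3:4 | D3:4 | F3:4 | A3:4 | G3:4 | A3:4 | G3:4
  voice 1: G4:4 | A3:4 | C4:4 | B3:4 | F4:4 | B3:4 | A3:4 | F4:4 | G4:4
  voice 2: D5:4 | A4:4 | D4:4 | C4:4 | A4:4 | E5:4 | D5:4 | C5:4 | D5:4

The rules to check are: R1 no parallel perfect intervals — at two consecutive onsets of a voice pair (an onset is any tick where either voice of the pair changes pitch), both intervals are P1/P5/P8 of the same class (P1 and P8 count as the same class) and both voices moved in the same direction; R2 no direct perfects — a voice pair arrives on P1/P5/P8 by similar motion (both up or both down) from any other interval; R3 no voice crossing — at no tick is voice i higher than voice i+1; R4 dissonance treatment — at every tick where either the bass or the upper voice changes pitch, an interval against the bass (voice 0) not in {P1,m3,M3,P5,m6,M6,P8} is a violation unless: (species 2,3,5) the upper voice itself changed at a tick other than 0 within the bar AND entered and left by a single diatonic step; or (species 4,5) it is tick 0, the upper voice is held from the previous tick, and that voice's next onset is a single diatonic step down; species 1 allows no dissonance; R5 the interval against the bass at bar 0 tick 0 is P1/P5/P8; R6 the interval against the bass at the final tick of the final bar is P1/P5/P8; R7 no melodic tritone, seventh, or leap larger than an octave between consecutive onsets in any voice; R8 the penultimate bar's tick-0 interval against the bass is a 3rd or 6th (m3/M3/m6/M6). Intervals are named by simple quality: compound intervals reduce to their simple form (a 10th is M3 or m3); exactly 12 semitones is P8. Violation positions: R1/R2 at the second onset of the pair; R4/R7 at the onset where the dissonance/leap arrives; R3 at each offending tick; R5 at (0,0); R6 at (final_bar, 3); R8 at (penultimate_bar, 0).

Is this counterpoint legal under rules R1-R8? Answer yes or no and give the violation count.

No (12 violations)

bar 0: v0=G3 v1=G4 v2=D5 (P5)
bar 1: v0=F3 v1=A3 v2=A4 (M3)
bar 2: v0=E3 v1=C4 v2=D4 (m7)
bar 3: v0=D3 v1=B3 v2=C4 (m7)
bar 4: v0=F3 v1=F4 v2=A4 (M3)
bar 5: v0=A3 v1=B3 v2=E5 (P5)
bar 6: v0=G3 v1=A3 v2=D5 (P5)
bar 7: v0=A3 v1=F4 v2=C5 (m3)
bar 8: v0=G3 v1=G4 v2=D5 (P5)
  R2 @ bar1.0: G4/D5 P5 -> A3/A4 P8 similar
  R7 @ bar1.0: G4->A3 leap 10st
  R4 @ bar2.0: E3/D4 m7 untreated
  R4 @ bar3.0: D3/C4 m7 untreated
  R2 @ bar4.0: D3/B3 M6 -> F3/F4 P8 similar
  R7 @ bar4.0: B3->F4 leap 6st
  R2 @ bar5.0: F3/A4 M3 -> A3/E5 P5 similar
  R4 @ bar5.0: A3/B3 M2 untreated
  R7 @ bar5.0: F4->B3 leap 6st
  R1 @ bar6.0: A3/E5 P5 -> G3/D5 P5 similar
  R4 @ bar6.0: G3/A3 M2 untreated
  R1 @ bar8.0: F4/C5 P5 -> G4/D5 P5 similar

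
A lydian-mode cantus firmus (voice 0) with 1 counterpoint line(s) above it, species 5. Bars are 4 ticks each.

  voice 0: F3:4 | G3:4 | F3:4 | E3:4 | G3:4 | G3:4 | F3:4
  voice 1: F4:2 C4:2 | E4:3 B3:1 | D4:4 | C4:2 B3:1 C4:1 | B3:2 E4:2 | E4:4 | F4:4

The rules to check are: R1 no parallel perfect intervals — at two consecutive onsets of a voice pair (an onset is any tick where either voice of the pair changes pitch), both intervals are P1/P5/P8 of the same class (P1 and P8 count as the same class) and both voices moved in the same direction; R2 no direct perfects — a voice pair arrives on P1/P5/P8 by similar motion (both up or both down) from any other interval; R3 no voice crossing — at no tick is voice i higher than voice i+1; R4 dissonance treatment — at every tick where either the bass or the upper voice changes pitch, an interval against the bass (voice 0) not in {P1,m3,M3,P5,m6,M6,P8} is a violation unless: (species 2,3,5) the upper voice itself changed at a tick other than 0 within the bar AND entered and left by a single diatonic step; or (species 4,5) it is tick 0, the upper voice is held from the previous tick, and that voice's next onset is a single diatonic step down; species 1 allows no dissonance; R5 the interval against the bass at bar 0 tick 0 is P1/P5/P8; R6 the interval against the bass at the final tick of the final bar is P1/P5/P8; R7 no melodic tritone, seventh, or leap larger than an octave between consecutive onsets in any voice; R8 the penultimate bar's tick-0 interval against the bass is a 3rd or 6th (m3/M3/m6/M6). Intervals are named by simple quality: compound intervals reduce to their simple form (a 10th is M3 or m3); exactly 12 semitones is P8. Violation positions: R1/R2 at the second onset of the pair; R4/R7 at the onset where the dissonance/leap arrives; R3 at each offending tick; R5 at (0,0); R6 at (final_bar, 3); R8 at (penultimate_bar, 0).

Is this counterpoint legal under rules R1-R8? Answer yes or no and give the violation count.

bar 0: v0=F3 v1=F4 (P8)
bar 1: v0=G3 v1=E4 (M6)
bar 2: v0=F3 v1=D4 (M6)
bar 3: v0=E3 v1=C4 (m6)
bar 4: v0=G3 v1=B3 (M3)
bar 5: v0=G3 v1=E4 (M6)
bar 6: v0=F3 v1=F4 (P8)

Yes (0 violations)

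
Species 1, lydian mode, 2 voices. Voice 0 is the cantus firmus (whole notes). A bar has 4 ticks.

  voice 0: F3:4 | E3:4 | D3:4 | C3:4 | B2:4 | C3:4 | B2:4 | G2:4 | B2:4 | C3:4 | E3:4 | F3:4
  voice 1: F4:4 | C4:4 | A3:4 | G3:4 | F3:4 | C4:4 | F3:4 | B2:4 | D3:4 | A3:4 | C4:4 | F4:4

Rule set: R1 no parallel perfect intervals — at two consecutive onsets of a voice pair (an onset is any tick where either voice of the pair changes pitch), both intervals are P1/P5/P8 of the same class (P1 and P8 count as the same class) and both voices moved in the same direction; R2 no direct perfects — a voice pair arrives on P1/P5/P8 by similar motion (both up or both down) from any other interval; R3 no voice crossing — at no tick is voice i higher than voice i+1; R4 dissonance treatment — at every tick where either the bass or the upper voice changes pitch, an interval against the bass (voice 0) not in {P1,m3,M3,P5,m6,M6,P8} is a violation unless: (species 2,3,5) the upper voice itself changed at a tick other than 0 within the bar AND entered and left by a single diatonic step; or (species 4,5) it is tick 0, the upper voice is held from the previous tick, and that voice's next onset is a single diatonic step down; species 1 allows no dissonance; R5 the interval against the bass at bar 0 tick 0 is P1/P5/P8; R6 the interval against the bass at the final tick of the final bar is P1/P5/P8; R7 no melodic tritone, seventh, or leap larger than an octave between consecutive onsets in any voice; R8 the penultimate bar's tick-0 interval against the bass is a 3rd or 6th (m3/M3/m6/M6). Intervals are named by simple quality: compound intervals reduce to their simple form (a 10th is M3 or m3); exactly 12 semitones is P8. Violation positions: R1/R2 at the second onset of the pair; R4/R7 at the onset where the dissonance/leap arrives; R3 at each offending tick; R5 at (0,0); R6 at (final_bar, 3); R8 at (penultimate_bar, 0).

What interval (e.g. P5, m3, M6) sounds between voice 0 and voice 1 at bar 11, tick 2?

P8

voice 0=F3 voice 1=F4 -> P8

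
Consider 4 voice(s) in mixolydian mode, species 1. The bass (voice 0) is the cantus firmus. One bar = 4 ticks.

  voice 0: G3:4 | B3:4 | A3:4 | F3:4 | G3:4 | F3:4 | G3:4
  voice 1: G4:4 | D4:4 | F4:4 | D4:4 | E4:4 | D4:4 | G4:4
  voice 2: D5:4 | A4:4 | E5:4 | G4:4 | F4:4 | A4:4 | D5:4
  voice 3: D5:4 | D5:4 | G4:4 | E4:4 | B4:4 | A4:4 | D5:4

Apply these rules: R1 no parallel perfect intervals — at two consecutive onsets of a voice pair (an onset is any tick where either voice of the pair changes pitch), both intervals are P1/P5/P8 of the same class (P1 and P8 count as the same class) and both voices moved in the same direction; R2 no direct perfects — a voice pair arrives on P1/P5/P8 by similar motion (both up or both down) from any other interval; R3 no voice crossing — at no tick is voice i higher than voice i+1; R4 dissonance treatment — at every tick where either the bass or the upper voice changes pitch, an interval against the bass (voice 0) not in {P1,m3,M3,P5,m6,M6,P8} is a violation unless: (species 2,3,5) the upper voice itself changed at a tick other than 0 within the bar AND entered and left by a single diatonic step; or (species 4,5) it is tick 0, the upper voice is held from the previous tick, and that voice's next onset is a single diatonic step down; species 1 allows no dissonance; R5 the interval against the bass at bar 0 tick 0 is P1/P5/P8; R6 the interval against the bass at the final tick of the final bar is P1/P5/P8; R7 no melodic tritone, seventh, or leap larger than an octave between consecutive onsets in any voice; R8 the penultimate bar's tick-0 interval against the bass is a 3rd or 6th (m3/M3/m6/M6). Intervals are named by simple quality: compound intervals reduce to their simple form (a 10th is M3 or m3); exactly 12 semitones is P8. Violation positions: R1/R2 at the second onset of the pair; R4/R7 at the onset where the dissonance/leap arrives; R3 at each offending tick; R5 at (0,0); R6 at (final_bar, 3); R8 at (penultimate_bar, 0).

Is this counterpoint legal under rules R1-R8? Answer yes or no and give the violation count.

No (22 violations)

bar 0: v0=G3 v1=G4 v2=D5 v3=D5 (P5)
bar 1: v0=B3 v1=D4 v2=A4 v3=D5 (m3)
bar 2: v0=A3 v1=F4 v2=E5 v3=G4 (m7)
bar 3: v0=F3 v1=D4 v2=G4 v3=E4 (M7)
bar 4: v0=G3 v1=E4 v2=F4 v3=B4 (M3)
bar 5: v0=F3 v1=D4 v2=A4 v3=A4 (M3)
bar 6: v0=G3 v1=G4 v2=D5 v3=D5 (P5)
  R1 @ bar1.0: G4/D5 P5 -> D4/A4 P5 similar
  R4 @ bar1.0: B3/A4 m7 untreated
  R3 @ bar2.0: E5 above G4
  R4 @ bar2.0: A3/G4 m7 untreated
  R3 @ bar2.1: E5 above G4
  R3 @ bar2.2: E5 above G4
  R3 @ bar2.3: E5 above G4
  R3 @ bar3.0: G4 above E4
  R4 @ bar3.0: F3/G4 M2 untreated
  R4 @ bar3.0: F3/E4 M7 untreated
  R3 @ bar3.1: G4 above E4
  R3 @ bar3.2: G4 above E4
  R3 @ bar3.3: G4 above E4
  R2 @ bar4.0: D4/E4 M2 -> E4/B4 P5 similar
  R4 @ bar4.0: G3/F4 m7 untreated
  R1 @ bar5.0: E4/B4 P5 -> D4/A4 P5 similar
  R1 @ bar6.0: D4/A4 P5 -> G4/D5 P5 similar
  R1 @ bar6.0: D4/A4 P5 -> G4/D5 P5 similar
  R1 @ bar6.0: A4/A4 P1 -> D5/D5 P1 similar
  R2 @ bar6.0: F3/D4 M6 -> G3/G4 P8 similar
  R2 @ bar6.0: F3/A4 M3 -> G3/D5 P5 similar
  R2 @ bar6.0: F3/A4 M3 -> G3/D5 P5 similar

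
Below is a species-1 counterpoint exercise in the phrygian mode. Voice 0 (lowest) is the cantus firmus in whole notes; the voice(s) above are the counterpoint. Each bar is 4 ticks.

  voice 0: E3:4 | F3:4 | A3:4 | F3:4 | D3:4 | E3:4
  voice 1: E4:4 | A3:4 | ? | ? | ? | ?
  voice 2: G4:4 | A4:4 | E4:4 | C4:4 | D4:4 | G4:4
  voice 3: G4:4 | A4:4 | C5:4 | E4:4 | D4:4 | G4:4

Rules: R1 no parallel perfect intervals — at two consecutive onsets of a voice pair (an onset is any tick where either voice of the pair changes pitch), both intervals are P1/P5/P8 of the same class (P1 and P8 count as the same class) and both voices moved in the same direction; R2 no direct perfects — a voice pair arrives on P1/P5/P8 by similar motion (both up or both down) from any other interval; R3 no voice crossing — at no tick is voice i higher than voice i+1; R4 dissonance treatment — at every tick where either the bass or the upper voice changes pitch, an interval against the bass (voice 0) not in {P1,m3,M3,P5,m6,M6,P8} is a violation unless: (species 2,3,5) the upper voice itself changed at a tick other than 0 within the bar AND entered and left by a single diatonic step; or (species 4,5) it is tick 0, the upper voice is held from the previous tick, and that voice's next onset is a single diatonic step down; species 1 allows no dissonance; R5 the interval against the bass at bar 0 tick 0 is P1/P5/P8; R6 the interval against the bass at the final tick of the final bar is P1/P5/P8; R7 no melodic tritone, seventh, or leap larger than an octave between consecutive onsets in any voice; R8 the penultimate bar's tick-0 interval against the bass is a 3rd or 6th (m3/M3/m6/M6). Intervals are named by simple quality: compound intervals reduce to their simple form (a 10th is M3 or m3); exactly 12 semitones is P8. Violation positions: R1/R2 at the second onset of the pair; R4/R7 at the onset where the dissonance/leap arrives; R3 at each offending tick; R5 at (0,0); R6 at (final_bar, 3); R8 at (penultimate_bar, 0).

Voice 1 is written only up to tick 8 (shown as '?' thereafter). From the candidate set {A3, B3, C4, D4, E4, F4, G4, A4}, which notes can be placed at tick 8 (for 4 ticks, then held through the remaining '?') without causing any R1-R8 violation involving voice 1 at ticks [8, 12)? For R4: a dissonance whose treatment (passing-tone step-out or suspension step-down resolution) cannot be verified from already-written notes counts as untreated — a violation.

{A3}

A3: legal
B3: violates R4
C4: violates R1
D4: violates R4
E4: violates R2
F4: violates R2,R3
G4: violates R3,R4,R7
A4: violates R2,R3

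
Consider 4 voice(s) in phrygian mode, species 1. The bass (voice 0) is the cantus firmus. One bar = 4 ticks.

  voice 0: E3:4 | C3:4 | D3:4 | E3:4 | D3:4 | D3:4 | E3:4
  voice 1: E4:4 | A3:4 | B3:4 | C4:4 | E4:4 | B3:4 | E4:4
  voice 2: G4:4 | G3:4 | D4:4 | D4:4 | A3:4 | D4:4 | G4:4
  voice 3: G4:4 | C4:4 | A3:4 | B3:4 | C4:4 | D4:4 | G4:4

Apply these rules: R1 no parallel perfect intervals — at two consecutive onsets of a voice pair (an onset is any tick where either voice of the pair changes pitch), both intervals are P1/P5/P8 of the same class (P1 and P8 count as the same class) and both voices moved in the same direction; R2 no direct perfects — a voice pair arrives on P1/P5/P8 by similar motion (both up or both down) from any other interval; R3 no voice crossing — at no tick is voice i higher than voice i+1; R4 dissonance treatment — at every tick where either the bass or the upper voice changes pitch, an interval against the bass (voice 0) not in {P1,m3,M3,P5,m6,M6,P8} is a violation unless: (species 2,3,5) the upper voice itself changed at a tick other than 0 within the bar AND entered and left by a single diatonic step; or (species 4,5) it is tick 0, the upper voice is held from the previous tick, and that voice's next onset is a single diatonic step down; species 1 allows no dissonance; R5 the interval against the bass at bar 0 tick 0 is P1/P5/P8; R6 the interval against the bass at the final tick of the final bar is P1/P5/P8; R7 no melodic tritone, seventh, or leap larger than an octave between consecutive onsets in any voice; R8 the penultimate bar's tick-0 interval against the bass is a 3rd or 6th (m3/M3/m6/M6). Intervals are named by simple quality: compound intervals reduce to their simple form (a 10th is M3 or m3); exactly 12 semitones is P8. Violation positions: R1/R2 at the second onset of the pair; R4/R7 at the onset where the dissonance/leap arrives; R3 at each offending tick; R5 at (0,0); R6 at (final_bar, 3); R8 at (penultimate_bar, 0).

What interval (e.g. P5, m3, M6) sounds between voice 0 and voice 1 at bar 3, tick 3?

m6

voice 0=E3 voice 1=C4 -> m6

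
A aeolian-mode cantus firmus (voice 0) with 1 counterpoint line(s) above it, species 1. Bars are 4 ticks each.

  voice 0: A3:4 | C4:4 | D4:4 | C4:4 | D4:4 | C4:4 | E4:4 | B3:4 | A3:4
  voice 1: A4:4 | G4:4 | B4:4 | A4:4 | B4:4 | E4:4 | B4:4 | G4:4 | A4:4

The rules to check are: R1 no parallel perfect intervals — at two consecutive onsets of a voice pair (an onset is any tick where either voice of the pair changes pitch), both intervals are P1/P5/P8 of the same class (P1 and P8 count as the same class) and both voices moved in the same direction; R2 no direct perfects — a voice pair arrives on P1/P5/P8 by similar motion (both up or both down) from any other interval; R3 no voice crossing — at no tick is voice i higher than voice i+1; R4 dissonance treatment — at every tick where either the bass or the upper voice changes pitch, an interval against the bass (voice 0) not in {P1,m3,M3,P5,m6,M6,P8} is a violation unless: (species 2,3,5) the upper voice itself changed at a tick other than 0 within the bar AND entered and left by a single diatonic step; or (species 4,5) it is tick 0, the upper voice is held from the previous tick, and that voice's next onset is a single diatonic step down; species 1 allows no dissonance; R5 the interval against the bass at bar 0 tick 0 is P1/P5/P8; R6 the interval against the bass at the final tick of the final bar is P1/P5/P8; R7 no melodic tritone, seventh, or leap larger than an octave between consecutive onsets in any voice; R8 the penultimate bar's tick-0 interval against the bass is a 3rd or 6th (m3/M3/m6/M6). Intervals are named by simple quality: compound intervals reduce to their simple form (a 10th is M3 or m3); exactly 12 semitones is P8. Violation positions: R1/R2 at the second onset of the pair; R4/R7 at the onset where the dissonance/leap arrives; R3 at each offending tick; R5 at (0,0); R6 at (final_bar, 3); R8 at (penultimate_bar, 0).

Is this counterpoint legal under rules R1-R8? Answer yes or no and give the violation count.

No (1 violations)

bar 0: v0=A3 v1=A4 (P8)
bar 1: v0=C4 v1=G4 (P5)
bar 2: v0=D4 v1=B4 (M6)
bar 3: v0=C4 v1=A4 (M6)
bar 4: v0=D4 v1=B4 (M6)
bar 5: v0=C4 v1=E4 (M3)
bar 6: v0=E4 v1=B4 (P5)
bar 7: v0=B3 v1=G4 (m6)
bar 8: v0=A3 v1=A4 (P8)
  R2 @ bar6.0: C4/E4 M3 -> E4/B4 P5 similar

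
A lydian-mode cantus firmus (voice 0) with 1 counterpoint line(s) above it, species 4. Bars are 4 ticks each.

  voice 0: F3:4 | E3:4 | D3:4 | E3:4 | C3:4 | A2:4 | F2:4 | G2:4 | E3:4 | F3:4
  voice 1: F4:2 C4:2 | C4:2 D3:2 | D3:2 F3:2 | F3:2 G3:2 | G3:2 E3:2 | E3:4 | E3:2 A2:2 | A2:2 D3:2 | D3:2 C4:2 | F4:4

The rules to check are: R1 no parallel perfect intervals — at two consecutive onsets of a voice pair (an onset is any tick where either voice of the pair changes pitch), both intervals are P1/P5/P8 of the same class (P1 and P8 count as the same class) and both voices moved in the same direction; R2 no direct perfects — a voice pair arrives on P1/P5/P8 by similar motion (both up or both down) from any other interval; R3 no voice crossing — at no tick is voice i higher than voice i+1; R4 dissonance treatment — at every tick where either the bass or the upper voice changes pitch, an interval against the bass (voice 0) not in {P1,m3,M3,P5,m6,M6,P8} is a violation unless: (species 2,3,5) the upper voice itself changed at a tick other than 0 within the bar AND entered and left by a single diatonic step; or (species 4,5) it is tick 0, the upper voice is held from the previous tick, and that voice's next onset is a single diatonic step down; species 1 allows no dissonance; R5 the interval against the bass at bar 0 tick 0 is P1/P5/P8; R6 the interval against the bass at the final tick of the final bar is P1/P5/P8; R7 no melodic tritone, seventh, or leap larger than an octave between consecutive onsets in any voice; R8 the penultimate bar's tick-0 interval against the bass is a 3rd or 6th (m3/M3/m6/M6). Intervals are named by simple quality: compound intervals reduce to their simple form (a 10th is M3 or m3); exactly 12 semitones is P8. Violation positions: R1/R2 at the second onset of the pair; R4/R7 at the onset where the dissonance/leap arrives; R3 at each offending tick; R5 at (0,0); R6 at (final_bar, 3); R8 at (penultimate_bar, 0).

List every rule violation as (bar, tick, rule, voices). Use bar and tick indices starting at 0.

bar 0: v0=F3 v1=F4 downbeat P8
bar 1: v0=E3 v1=C4 downbeat m6
bar 2: v0=D3 v1=D3 downbeat P1
bar 3: v0=E3 v1=F3 downbeat m2
bar 4: v0=C3 v1=G3 downbeat P5
bar 5: v0=A2 v1=E3 downbeat P5
bar 6: v0=F2 v1=E3 downbeat M7
bar 7: v0=G2 v1=A2 downbeat M2
bar 8: v0=E3 v1=D3 downbeat M2
bar 9: v0=F3 v1=F4 downbeat P8
  -> R3 @ bar 1 tick 2 v(0, 1): E3 above D3
  -> R4 @ bar 1 tick 2 v(0, 1): E3/D3 M2 untreated
  -> R7 @ bar 1 tick 2 v(1,): C4->D3 leap 10st
  -> R3 @ bar 1 tick 3 v(0, 1): E3 above D3
  -> R4 @ bar 3 tick 0 v(0, 1): E3/F3 m2 untreated
  -> R4 @ bar 6 tick 0 v(0, 1): F2/E3 M7 untreated
  -> R4 @ bar 7 tick 0 v(0, 1): G2/A2 M2 untreated
  -> R3 @ bar 8 tick 0 v(0, 1): E3 above D3
  -> R4 @ bar 8 tick 0 v(0, 1): E3/D3 M2 untreated
  -> R8 @ bar 8 tick 0 v(0, 1): penult M2 not 3rd/6th
  -> R3 @ bar 8 tick 1 v(0, 1): E3 above D3
  -> R7 @ bar 8 tick 2 v(1,): D3->C4 leap 10st
  -> R2 @ bar 9 tick 0 v(0, 1): E3/C4 m6 -> F3/F4 P8 similar

(1, 2, R3, (0, 1))
(1, 2, R4, (0, 1))
(1, 2, R7, (1,))
(1, 3, R3, (0, 1))
(3, 0, R4, (0, 1))
(6, 0, R4, (0, 1))
(7, 0, R4, (0, 1))
(8, 0, R3, (0, 1))
(8, 0, R4, (0, 1))
(8, 0, R8, (0, 1))
(8, 1, R3, (0, 1))
(8, 2, R7, (1,))
(9, 0, R2, (0, 1))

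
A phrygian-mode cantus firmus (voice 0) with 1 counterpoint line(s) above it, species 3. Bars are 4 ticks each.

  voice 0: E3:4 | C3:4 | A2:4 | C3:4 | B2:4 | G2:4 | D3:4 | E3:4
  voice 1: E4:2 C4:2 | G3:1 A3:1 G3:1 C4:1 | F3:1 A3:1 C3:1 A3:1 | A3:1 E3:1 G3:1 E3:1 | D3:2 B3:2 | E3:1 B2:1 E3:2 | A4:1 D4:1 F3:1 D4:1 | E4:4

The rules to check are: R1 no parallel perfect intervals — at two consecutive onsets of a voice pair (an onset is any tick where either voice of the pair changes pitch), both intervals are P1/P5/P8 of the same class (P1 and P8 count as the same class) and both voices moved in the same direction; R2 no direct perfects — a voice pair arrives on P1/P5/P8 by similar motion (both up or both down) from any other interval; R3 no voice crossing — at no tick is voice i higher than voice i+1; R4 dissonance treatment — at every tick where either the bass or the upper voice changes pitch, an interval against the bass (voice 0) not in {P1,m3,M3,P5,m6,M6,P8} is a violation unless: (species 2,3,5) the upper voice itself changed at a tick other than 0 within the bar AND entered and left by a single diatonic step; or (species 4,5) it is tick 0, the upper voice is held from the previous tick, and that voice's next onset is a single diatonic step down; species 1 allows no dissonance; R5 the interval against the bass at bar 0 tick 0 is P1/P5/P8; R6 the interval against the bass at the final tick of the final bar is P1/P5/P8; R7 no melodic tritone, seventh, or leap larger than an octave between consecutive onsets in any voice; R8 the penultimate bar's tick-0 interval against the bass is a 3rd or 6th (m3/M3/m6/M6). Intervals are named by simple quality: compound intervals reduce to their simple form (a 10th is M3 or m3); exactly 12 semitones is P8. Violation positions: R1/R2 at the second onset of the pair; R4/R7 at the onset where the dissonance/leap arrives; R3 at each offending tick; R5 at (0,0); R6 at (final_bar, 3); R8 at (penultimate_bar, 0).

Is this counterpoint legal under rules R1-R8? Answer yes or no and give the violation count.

No (5 violations)

bar 0: v0=E3 v1=E4 (P8)
bar 1: v0=C3 v1=G3 (P5)
bar 2: v0=A2 v1=F3 (m6)
bar 3: v0=C3 v1=A3 (M6)
bar 4: v0=B2 v1=D3 (m3)
bar 5: v0=G2 v1=E3 (M6)
bar 6: v0=D3 v1=A4 (P5)
bar 7: v0=E3 v1=E4 (P8)
  R2 @ bar1.0: E3/C4 m6 -> C3/G3 P5 similar
  R2 @ bar6.0: G2/E3 M6 -> D3/A4 P5 similar
  R7 @ bar6.0: E3->A4 leap 17st
  R8 @ bar6.0: penult P5 not 3rd/6th
  R1 @ bar7.0: D3/D4 P8 -> E3/E4 P8 similar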